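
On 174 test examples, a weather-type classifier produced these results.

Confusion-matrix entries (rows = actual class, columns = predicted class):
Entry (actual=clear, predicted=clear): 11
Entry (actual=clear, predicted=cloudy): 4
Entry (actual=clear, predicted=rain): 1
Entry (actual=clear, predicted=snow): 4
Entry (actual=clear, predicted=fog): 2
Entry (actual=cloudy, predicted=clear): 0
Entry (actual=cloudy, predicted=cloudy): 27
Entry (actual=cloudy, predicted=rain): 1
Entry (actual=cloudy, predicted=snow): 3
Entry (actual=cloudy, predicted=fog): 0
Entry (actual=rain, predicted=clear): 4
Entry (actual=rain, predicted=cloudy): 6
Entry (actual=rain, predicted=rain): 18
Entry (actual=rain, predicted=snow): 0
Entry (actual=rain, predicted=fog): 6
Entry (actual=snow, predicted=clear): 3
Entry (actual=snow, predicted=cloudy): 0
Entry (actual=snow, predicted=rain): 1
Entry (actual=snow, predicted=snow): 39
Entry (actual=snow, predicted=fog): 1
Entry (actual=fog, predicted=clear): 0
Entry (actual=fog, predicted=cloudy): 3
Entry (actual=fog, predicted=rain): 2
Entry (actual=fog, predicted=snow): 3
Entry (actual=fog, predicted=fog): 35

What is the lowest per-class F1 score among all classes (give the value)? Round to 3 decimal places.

0.550

Per-class F1 score (2·TP/(2·TP+FP+FN)):
  clear: TP=11, FP=0+4+3+0=7, FN=4+1+4+2=11 → 22/40 = 0.5500
  cloudy: TP=27, FP=4+6+0+3=13, FN=0+1+3+0=4 → 54/71 = 0.7606
  rain: TP=18, FP=1+1+1+2=5, FN=4+6+0+6=16 → 36/57 = 0.6316
  snow: TP=39, FP=4+3+0+3=10, FN=3+0+1+1=5 → 78/93 = 0.8387
  fog: TP=35, FP=2+0+6+1=9, FN=0+3+2+3=8 → 70/87 = 0.8046
Lowest is class 'clear' with F1 score = 0.550.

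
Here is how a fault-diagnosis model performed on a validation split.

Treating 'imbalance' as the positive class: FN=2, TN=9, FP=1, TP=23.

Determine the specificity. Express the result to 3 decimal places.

0.900

Specificity = TN/(TN+FP) = 9/(9+1) = 0.900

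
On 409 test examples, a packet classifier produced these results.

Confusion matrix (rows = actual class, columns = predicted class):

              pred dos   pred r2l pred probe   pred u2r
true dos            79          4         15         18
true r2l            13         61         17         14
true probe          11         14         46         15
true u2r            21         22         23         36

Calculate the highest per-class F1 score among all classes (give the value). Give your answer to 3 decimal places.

Per-class F1 score (2·TP/(2·TP+FP+FN)):
  dos: TP=79, FP=13+11+21=45, FN=4+15+18=37 → 158/240 = 0.6583
  r2l: TP=61, FP=4+14+22=40, FN=13+17+14=44 → 122/206 = 0.5922
  probe: TP=46, FP=15+17+23=55, FN=11+14+15=40 → 92/187 = 0.4920
  u2r: TP=36, FP=18+14+15=47, FN=21+22+23=66 → 72/185 = 0.3892
Highest is class 'dos' with F1 score = 0.658.

0.658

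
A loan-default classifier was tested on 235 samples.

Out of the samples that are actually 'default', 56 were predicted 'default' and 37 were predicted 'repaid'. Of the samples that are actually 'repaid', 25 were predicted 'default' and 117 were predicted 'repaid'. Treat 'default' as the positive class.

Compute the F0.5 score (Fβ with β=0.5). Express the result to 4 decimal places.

Fβ = (1+β²)·TP / ((1+β²)·TP + β²·FN + FP), with β²=1/4
= 1.25·56 / (1.25·56 + 0.25·37 + 25) = 0.6715

0.6715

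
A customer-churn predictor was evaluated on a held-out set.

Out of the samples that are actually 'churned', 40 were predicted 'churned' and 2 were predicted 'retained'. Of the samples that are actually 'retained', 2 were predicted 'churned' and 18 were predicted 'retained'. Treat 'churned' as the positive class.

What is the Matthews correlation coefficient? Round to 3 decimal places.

0.852

MCC = (TP·TN − FP·FN) / √((TP+FP)(TP+FN)(TN+FP)(TN+FN))
Numerator = 40·18 − 2·2 = 716
Denominator = √(42·42·20·20) = √705600 = 840.0000
MCC = 716 / 840.0000 = 0.852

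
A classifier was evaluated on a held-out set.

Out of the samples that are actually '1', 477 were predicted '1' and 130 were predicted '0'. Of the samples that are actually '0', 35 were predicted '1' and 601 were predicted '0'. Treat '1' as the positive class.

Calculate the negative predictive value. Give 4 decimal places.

0.8222

NPV = TN/(TN+FN) = 601/(601+130) = 0.8222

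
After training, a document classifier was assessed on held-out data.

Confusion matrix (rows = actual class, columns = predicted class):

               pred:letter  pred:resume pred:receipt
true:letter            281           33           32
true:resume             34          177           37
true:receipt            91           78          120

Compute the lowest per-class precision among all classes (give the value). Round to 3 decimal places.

0.615

Per-class precision (TP/(TP+FP)):
  letter: TP=281, FP=34+91=125 → 281/406 = 0.6921
  resume: TP=177, FP=33+78=111 → 177/288 = 0.6146
  receipt: TP=120, FP=32+37=69 → 120/189 = 0.6349
Lowest is class 'resume' with precision = 0.615.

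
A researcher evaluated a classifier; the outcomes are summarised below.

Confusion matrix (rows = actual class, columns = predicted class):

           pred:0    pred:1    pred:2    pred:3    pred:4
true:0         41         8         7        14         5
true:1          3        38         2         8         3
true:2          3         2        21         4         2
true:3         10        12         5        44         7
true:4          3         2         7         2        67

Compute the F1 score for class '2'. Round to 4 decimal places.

Treat '2' as positive and all other classes as negative.
F1 score = 2·TP/(2·TP+FP+FN).
2: TP=21, FP=7+2+5+7=21, FN=3+2+4+2=11 → 42/74 = 0.56757

0.5676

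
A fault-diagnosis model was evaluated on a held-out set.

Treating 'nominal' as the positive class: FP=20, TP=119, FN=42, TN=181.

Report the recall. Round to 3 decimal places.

Recall = TP/(TP+FN) = 119/(119+42) = 119/161 = 0.739

0.739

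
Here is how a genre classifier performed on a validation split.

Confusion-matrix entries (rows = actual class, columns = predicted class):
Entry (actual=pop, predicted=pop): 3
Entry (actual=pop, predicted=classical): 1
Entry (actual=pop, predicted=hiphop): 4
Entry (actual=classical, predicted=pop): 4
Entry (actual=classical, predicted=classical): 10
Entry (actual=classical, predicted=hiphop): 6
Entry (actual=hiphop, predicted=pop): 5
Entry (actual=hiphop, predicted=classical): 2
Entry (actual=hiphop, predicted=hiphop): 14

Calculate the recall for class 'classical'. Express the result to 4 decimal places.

0.5000

recall = TP/(TP+FN).
classical: TP=10, FN=4+6=10 → 10/20 = 0.50000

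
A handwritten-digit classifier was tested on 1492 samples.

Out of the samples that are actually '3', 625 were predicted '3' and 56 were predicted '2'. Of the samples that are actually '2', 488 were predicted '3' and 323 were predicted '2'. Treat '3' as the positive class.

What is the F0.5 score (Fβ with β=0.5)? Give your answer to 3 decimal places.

Fβ = (1+β²)·TP / ((1+β²)·TP + β²·FN + FP), with β²=1/4
= 1.25·625 / (1.25·625 + 0.25·56 + 488) = 0.609

0.609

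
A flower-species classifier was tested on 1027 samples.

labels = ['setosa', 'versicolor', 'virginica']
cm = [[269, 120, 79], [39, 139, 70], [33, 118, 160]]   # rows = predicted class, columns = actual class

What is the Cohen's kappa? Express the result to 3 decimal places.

Observed agreement pₒ = trace/N = 568/1027 = 0.5531
Expected agreement pₑ = Σ (rowᵢ·colᵢ)/N² = (341·468 + 377·248 + 309·311)/1027² = 0.3311
κ = (pₒ − pₑ)/(1 − pₑ) = (0.5531 − 0.3311)/(1 − 0.3311) = 0.332

0.332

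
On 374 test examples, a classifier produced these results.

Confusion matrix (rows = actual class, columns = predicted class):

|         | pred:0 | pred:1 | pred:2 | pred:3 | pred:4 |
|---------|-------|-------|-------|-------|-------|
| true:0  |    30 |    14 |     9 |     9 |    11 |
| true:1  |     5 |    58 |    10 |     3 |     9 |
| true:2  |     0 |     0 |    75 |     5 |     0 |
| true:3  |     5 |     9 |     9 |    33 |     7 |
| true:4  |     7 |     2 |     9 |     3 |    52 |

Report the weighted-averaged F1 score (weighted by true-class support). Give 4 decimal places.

Per-class F1 score (2·TP/(2·TP+FP+FN)):
  0: TP=30, FP=5+0+5+7=17, FN=14+9+9+11=43 → 60/120 = 0.50000
  1: TP=58, FP=14+0+9+2=25, FN=5+10+3+9=27 → 116/168 = 0.69048
  2: TP=75, FP=9+10+9+9=37, FN=0+0+5+0=5 → 150/192 = 0.78125
  3: TP=33, FP=9+3+5+3=20, FN=5+9+9+7=30 → 66/116 = 0.56897
  4: TP=52, FP=11+9+0+7=27, FN=7+2+9+3=21 → 104/152 = 0.68421
Weighted-F1 score = Σ (supportᵢ/N)·F1 scoreᵢ with N=374: (73/374)·0.50000 + (85/374)·0.69048 + (80/374)·0.78125 + (63/374)·0.56897 + (73/374)·0.68421 = 0.6510

0.6510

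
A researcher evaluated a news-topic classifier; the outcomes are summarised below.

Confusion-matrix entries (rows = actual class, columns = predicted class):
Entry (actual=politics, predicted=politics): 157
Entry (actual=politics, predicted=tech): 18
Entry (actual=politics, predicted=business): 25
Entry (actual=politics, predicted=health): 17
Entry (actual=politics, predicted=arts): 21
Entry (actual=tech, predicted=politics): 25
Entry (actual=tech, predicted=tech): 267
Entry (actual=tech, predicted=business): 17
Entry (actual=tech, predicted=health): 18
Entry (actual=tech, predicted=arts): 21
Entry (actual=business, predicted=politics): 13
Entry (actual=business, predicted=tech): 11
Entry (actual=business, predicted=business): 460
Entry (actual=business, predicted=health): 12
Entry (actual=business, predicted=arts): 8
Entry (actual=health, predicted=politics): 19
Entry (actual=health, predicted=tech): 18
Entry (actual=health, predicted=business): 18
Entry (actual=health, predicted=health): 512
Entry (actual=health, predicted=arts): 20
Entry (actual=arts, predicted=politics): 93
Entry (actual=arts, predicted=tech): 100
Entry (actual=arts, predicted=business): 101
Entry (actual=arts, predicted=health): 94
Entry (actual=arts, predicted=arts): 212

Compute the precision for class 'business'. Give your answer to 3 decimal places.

0.741

Take TP from the diagonal, FP from the rest of the 'business' prediction marginal, FN from the rest of the 'business' actual marginal.
precision = TP/(TP+FP).
business: TP=460, FP=25+17+18+101=161 → 460/621 = 0.7407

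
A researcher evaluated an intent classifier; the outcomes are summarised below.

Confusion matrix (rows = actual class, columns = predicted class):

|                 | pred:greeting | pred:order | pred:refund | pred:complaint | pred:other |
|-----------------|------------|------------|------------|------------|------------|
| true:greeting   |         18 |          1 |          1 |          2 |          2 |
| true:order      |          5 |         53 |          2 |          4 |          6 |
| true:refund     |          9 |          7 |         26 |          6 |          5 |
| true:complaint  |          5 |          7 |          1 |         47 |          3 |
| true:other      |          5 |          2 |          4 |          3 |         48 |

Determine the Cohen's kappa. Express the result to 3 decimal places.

0.627

Observed agreement pₒ = trace/N = 192/272 = 0.7059
Expected agreement pₑ = Σ (rowᵢ·colᵢ)/N² = (24·42 + 70·70 + 53·34 + 63·62 + 62·64)/272² = 0.2106
κ = (pₒ − pₑ)/(1 − pₑ) = (0.7059 − 0.2106)/(1 − 0.2106) = 0.627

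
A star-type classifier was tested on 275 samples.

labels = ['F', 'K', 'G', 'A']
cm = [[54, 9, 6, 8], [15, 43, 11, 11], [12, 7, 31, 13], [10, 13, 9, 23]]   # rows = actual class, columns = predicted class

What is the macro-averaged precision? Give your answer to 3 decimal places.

0.538

Per-class precision (TP/(TP+FP)):
  F: TP=54, FP=15+12+10=37 → 54/91 = 0.5934
  K: TP=43, FP=9+7+13=29 → 43/72 = 0.5972
  G: TP=31, FP=6+11+9=26 → 31/57 = 0.5439
  A: TP=23, FP=8+11+13=32 → 23/55 = 0.4182
Macro-precision = mean = (0.5934 + 0.5972 + 0.5439 + 0.4182) / 4 = 0.538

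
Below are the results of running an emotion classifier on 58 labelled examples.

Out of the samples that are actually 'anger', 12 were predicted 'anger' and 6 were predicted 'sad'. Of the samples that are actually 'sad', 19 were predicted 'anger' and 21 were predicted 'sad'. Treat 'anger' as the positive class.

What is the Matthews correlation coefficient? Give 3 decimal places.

MCC = (TP·TN − FP·FN) / √((TP+FP)(TP+FN)(TN+FP)(TN+FN))
Numerator = 12·21 − 19·6 = 138
Denominator = √(31·18·40·27) = √602640 = 776.2989
MCC = 138 / 776.2989 = 0.178

0.178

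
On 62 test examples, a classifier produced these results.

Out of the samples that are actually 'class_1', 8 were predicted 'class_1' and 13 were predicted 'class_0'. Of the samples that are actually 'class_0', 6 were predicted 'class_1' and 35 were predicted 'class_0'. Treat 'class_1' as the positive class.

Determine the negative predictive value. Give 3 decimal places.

NPV = TN/(TN+FN) = 35/(35+13) = 0.729

0.729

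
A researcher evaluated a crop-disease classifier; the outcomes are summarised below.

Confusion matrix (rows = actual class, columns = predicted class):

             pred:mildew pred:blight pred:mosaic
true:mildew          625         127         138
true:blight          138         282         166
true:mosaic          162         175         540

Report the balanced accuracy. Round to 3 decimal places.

Balanced accuracy = mean of per-class recall.
  mildew: recall = 625/890 = 0.7022
  blight: recall = 282/586 = 0.4812
  mosaic: recall = 540/877 = 0.6157
Mean = (0.7022 + 0.4812 + 0.6157) / 3 = 0.600

0.600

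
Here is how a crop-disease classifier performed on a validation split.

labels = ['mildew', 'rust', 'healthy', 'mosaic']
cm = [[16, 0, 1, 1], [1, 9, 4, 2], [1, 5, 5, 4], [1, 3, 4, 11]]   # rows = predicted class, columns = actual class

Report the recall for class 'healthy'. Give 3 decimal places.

Treat 'healthy' as positive and all other classes as negative.
recall = TP/(TP+FN).
healthy: TP=5, FN=1+4+4=9 → 5/14 = 0.3571

0.357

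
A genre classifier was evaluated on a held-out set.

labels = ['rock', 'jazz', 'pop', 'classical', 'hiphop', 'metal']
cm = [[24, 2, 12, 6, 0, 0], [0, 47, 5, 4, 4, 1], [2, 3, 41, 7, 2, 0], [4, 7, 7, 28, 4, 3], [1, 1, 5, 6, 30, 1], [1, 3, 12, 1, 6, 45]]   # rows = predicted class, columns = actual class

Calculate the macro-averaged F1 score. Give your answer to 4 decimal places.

Per-class F1 score (2·TP/(2·TP+FP+FN)):
  rock: TP=24, FP=2+12+6+0+0=20, FN=0+2+4+1+1=8 → 48/76 = 0.63158
  jazz: TP=47, FP=0+5+4+4+1=14, FN=2+3+7+1+3=16 → 94/124 = 0.75806
  pop: TP=41, FP=2+3+7+2+0=14, FN=12+5+7+5+12=41 → 82/137 = 0.59854
  classical: TP=28, FP=4+7+7+4+3=25, FN=6+4+7+6+1=24 → 56/105 = 0.53333
  hiphop: TP=30, FP=1+1+5+6+1=14, FN=0+4+2+4+6=16 → 60/90 = 0.66667
  metal: TP=45, FP=1+3+12+1+6=23, FN=0+1+0+3+1=5 → 90/118 = 0.76271
Macro-F1 score = mean = (0.63158 + 0.75806 + 0.59854 + 0.53333 + 0.66667 + 0.76271) / 6 = 0.6585

0.6585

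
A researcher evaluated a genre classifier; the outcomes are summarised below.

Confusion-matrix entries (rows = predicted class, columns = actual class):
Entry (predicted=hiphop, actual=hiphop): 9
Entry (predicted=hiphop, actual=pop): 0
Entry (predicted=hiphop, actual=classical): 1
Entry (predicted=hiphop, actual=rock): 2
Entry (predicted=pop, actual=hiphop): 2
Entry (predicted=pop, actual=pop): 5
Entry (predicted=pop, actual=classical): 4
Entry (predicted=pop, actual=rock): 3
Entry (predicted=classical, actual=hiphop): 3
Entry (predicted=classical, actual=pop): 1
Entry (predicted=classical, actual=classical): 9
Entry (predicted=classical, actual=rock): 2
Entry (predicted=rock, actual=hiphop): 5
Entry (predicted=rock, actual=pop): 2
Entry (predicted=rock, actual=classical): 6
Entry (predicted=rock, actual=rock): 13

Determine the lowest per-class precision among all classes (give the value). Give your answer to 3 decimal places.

Per-class precision (TP/(TP+FP)):
  hiphop: TP=9, FP=0+1+2=3 → 9/12 = 0.7500
  pop: TP=5, FP=2+4+3=9 → 5/14 = 0.3571
  classical: TP=9, FP=3+1+2=6 → 9/15 = 0.6000
  rock: TP=13, FP=5+2+6=13 → 13/26 = 0.5000
Lowest is class 'pop' with precision = 0.357.

0.357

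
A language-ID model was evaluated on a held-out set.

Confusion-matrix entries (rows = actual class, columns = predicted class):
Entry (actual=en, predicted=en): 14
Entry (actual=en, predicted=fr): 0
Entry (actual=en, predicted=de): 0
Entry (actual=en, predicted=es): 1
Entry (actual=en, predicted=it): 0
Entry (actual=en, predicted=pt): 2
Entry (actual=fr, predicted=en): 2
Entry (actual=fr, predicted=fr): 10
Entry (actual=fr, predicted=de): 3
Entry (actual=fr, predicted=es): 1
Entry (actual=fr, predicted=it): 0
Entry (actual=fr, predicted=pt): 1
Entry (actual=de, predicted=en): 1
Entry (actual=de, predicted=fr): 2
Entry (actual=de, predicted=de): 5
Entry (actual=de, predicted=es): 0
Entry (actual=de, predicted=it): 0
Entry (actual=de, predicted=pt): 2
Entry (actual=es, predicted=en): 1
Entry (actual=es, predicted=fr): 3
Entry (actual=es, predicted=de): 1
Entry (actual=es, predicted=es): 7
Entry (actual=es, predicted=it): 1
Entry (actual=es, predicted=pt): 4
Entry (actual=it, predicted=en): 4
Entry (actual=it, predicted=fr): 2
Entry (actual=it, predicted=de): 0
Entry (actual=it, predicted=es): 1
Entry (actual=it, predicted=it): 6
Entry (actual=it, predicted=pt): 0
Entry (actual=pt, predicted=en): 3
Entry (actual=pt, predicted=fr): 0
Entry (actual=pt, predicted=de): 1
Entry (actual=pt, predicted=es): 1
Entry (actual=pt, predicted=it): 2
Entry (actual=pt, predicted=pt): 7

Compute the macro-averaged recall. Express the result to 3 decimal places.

Per-class recall (TP/(TP+FN)):
  en: TP=14, FN=0+0+1+0+2=3 → 14/17 = 0.8235
  fr: TP=10, FN=2+3+1+0+1=7 → 10/17 = 0.5882
  de: TP=5, FN=1+2+0+0+2=5 → 5/10 = 0.5000
  es: TP=7, FN=1+3+1+1+4=10 → 7/17 = 0.4118
  it: TP=6, FN=4+2+0+1+0=7 → 6/13 = 0.4615
  pt: TP=7, FN=3+0+1+1+2=7 → 7/14 = 0.5000
Macro-recall = mean = (0.8235 + 0.5882 + 0.5000 + 0.4118 + 0.4615 + 0.5000) / 6 = 0.548

0.548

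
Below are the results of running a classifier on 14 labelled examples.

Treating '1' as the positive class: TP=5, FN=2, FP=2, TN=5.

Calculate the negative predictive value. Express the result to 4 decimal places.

0.7143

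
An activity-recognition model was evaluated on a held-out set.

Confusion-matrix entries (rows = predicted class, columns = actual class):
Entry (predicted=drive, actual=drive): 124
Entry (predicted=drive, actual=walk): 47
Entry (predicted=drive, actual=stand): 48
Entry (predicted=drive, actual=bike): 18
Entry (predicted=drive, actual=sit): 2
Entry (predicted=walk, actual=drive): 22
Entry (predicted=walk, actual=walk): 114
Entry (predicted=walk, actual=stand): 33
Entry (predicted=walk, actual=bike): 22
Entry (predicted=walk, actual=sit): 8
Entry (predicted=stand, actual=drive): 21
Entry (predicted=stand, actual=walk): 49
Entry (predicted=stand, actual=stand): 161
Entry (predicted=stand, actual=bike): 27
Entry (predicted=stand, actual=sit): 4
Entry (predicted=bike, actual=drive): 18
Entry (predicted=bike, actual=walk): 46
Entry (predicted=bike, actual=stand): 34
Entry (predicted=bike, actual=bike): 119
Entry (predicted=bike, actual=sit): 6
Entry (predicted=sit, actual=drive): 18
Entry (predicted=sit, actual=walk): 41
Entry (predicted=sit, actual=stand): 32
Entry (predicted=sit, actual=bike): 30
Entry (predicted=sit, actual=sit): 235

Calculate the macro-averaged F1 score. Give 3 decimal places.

Per-class F1 score (2·TP/(2·TP+FP+FN)):
  drive: TP=124, FP=47+48+18+2=115, FN=22+21+18+18=79 → 248/442 = 0.5611
  walk: TP=114, FP=22+33+22+8=85, FN=47+49+46+41=183 → 228/496 = 0.4597
  stand: TP=161, FP=21+49+27+4=101, FN=48+33+34+32=147 → 322/570 = 0.5649
  bike: TP=119, FP=18+46+34+6=104, FN=18+22+27+30=97 → 238/439 = 0.5421
  sit: TP=235, FP=18+41+32+30=121, FN=2+8+4+6=20 → 470/611 = 0.7692
Macro-F1 score = mean = (0.5611 + 0.4597 + 0.5649 + 0.5421 + 0.7692) / 5 = 0.579

0.579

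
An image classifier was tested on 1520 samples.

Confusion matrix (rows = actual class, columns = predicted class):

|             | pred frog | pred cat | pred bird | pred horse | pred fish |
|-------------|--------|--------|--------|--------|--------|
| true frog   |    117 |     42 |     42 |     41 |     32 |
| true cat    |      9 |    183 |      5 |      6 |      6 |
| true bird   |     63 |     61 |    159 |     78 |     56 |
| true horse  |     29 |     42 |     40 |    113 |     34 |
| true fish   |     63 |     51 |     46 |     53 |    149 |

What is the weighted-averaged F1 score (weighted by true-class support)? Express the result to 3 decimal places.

Per-class F1 score (2·TP/(2·TP+FP+FN)):
  frog: TP=117, FP=9+63+29+63=164, FN=42+42+41+32=157 → 234/555 = 0.4216
  cat: TP=183, FP=42+61+42+51=196, FN=9+5+6+6=26 → 366/588 = 0.6224
  bird: TP=159, FP=42+5+40+46=133, FN=63+61+78+56=258 → 318/709 = 0.4485
  horse: TP=113, FP=41+6+78+53=178, FN=29+42+40+34=145 → 226/549 = 0.4117
  fish: TP=149, FP=32+6+56+34=128, FN=63+51+46+53=213 → 298/639 = 0.4664
Weighted-F1 score = Σ (supportᵢ/N)·F1 scoreᵢ with N=1520: (274/1520)·0.4216 + (209/1520)·0.6224 + (417/1520)·0.4485 + (258/1520)·0.4117 + (362/1520)·0.4664 = 0.466

0.466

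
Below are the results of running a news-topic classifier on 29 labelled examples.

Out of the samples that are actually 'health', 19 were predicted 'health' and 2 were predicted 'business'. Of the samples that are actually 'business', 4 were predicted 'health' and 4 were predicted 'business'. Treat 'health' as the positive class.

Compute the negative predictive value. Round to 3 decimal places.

NPV = TN/(TN+FN) = 4/(4+2) = 0.667

0.667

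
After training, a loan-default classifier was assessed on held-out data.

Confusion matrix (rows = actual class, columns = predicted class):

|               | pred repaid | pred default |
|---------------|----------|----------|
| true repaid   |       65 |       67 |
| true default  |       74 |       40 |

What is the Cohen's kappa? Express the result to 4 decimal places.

Observed agreement pₒ = trace/N = 105/246 = 0.42683
Expected agreement pₑ = Σ (rowᵢ·colᵢ)/N² = (132·139 + 114·107)/246² = 0.50476
κ = (pₒ − pₑ)/(1 − pₑ) = (0.42683 − 0.50476)/(1 − 0.50476) = -0.1574

-0.1574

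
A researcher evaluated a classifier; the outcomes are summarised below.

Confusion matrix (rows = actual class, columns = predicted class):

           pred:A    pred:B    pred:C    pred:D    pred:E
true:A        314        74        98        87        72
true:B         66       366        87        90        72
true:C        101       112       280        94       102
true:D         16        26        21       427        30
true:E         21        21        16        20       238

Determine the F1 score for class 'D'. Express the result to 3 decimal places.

One-vs-rest for 'D': TP = diagonal; FP = other classes predicted 'D'; FN = 'D' predicted as other.
F1 score = 2·TP/(2·TP+FP+FN).
D: TP=427, FP=87+90+94+20=291, FN=16+26+21+30=93 → 854/1238 = 0.6898

0.690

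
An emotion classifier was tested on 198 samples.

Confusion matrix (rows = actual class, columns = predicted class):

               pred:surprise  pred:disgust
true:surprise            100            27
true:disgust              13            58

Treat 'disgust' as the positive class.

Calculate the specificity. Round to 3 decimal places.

0.787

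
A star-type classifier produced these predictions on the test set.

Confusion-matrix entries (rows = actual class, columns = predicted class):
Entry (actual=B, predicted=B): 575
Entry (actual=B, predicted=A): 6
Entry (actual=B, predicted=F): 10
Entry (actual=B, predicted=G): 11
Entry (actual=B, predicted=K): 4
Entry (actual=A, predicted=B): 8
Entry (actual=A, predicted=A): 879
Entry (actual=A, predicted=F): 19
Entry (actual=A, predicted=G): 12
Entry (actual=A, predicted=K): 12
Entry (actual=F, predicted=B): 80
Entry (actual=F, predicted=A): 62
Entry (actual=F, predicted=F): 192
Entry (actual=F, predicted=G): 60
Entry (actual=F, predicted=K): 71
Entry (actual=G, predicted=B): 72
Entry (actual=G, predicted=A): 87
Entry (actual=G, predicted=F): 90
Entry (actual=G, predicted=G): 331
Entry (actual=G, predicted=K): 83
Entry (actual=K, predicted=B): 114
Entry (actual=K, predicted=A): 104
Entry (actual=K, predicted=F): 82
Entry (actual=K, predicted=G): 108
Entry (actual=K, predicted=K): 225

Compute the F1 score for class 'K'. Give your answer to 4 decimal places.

0.4377

F1 score = 2·TP/(2·TP+FP+FN).
K: TP=225, FP=4+12+71+83=170, FN=114+104+82+108=408 → 450/1028 = 0.43774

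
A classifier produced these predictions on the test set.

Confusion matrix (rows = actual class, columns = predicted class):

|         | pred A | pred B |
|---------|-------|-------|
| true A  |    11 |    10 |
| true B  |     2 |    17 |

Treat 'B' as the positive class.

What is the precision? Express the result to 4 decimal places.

Precision = TP/(TP+FP) = 17/(17+10) = 17/27 = 0.6296

0.6296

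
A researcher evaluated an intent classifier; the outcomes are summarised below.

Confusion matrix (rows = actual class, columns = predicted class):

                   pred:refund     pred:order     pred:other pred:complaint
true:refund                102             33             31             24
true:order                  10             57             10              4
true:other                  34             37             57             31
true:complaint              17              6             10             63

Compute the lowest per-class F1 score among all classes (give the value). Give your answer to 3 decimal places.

0.427

Per-class F1 score (2·TP/(2·TP+FP+FN)):
  refund: TP=102, FP=10+34+17=61, FN=33+31+24=88 → 204/353 = 0.5779
  order: TP=57, FP=33+37+6=76, FN=10+10+4=24 → 114/214 = 0.5327
  other: TP=57, FP=31+10+10=51, FN=34+37+31=102 → 114/267 = 0.4270
  complaint: TP=63, FP=24+4+31=59, FN=17+6+10=33 → 126/218 = 0.5780
Lowest is class 'other' with F1 score = 0.427.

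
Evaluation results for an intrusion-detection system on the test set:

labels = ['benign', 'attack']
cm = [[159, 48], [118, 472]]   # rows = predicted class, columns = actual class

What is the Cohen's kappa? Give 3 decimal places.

0.512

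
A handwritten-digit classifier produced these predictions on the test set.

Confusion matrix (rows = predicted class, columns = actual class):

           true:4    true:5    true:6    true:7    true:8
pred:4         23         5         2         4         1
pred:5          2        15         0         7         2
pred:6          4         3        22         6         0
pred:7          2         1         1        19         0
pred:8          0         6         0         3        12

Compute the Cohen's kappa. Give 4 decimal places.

0.5616

Observed agreement pₒ = trace/N = 91/140 = 0.65000
Expected agreement pₑ = Σ (rowᵢ·colᵢ)/N² = (31·35 + 30·26 + 25·35 + 39·23 + 15·21)/140² = 0.20163
κ = (pₒ − pₑ)/(1 − pₑ) = (0.65000 − 0.20163)/(1 − 0.20163) = 0.5616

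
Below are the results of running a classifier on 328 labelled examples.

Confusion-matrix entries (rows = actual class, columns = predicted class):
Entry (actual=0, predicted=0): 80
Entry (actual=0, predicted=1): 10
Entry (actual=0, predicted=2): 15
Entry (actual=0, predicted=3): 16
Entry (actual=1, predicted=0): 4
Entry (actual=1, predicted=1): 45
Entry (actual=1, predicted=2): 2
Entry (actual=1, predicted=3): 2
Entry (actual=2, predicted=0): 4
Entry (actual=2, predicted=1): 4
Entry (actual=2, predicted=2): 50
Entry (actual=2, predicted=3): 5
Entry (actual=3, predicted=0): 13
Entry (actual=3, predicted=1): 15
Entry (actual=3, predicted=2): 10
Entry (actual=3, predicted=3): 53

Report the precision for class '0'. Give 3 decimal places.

Treat '0' as positive and all other classes as negative.
precision = TP/(TP+FP).
0: TP=80, FP=4+4+13=21 → 80/101 = 0.7921

0.792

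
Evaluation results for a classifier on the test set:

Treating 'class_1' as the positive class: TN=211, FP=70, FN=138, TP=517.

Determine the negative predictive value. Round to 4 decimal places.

0.6046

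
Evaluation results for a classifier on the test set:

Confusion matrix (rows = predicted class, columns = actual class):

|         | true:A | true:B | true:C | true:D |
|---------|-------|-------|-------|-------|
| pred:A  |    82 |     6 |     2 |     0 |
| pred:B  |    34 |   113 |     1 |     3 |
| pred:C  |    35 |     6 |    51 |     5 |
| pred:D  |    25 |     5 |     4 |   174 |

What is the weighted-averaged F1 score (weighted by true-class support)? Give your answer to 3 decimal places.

0.758

Per-class F1 score (2·TP/(2·TP+FP+FN)):
  A: TP=82, FP=6+2+0=8, FN=34+35+25=94 → 164/266 = 0.6165
  B: TP=113, FP=34+1+3=38, FN=6+6+5=17 → 226/281 = 0.8043
  C: TP=51, FP=35+6+5=46, FN=2+1+4=7 → 102/155 = 0.6581
  D: TP=174, FP=25+5+4=34, FN=0+3+5=8 → 348/390 = 0.8923
Weighted-F1 score = Σ (supportᵢ/N)·F1 scoreᵢ with N=546: (176/546)·0.6165 + (130/546)·0.8043 + (58/546)·0.6581 + (182/546)·0.8923 = 0.758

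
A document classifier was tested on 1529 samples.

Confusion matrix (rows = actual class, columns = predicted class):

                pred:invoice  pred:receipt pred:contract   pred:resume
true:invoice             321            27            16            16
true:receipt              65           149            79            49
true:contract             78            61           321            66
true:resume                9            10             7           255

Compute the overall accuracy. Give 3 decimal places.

Accuracy = trace / total = (321+149+321+255=1046) / 1529 = 1046/1529 = 0.684

0.684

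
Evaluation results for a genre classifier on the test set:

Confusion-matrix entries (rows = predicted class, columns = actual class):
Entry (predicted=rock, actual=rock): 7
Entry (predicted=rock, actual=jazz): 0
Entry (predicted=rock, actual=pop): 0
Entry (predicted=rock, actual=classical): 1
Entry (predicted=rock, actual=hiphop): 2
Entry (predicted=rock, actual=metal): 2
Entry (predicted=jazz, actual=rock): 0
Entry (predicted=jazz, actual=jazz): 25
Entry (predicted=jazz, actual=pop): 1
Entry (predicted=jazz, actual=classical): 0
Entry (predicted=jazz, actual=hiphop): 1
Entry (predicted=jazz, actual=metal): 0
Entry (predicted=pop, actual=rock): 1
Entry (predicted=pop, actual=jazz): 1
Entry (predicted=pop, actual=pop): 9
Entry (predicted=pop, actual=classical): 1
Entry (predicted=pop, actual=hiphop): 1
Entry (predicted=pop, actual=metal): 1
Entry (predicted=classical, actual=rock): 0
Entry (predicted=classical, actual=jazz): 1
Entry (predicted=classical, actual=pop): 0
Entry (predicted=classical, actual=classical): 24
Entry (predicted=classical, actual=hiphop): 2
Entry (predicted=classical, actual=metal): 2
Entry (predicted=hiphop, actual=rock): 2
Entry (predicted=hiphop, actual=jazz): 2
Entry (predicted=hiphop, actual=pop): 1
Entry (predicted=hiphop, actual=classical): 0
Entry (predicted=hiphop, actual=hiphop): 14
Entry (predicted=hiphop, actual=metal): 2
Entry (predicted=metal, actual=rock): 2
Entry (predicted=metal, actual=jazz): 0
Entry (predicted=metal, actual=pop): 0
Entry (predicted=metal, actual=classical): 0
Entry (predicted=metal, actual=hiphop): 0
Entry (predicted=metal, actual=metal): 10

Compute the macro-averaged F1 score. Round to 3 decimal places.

Per-class F1 score (2·TP/(2·TP+FP+FN)):
  rock: TP=7, FP=0+0+1+2+2=5, FN=0+1+0+2+2=5 → 14/24 = 0.5833
  jazz: TP=25, FP=0+1+0+1+0=2, FN=0+1+1+2+0=4 → 50/56 = 0.8929
  pop: TP=9, FP=1+1+1+1+1=5, FN=0+1+0+1+0=2 → 18/25 = 0.7200
  classical: TP=24, FP=0+1+0+2+2=5, FN=1+0+1+0+0=2 → 48/55 = 0.8727
  hiphop: TP=14, FP=2+2+1+0+2=7, FN=2+1+1+2+0=6 → 28/41 = 0.6829
  metal: TP=10, FP=2+0+0+0+0=2, FN=2+0+1+2+2=7 → 20/29 = 0.6897
Macro-F1 score = mean = (0.5833 + 0.8929 + 0.7200 + 0.8727 + 0.6829 + 0.6897) / 6 = 0.740

0.740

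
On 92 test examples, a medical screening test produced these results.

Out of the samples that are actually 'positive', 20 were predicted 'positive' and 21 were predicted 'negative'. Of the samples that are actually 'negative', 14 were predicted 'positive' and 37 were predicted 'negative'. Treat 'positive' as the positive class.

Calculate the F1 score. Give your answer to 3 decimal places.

Precision = TP/(TP+FP) = 20/34 = 0.5882
Recall = TP/(TP+FN) = 20/41 = 0.4878
F1 = 2·TP/(2·TP+FP+FN) = 40/75 = 0.533

0.533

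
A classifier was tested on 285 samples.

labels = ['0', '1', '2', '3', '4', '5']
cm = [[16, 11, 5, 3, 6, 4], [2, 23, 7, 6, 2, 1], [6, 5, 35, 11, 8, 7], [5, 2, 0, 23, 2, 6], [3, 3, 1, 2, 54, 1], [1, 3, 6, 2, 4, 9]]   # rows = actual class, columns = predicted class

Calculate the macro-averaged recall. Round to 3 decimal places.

Per-class recall (TP/(TP+FN)):
  0: TP=16, FN=11+5+3+6+4=29 → 16/45 = 0.3556
  1: TP=23, FN=2+7+6+2+1=18 → 23/41 = 0.5610
  2: TP=35, FN=6+5+11+8+7=37 → 35/72 = 0.4861
  3: TP=23, FN=5+2+0+2+6=15 → 23/38 = 0.6053
  4: TP=54, FN=3+3+1+2+1=10 → 54/64 = 0.8438
  5: TP=9, FN=1+3+6+2+4=16 → 9/25 = 0.3600
Macro-recall = mean = (0.3556 + 0.5610 + 0.4861 + 0.6053 + 0.8438 + 0.3600) / 6 = 0.535

0.535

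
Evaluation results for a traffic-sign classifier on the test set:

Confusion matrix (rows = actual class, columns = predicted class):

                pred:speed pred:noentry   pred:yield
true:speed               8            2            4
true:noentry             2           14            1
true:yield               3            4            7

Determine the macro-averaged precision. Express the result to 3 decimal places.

0.633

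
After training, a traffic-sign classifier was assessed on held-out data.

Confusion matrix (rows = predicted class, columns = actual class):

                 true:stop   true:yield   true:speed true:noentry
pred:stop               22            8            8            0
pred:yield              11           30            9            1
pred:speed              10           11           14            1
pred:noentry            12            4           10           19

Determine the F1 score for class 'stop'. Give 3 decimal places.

0.473

F1 score = 2·TP/(2·TP+FP+FN).
stop: TP=22, FP=8+8+0=16, FN=11+10+12=33 → 44/93 = 0.4731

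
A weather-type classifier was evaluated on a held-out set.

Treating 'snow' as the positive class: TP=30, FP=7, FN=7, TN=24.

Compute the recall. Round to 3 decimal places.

0.811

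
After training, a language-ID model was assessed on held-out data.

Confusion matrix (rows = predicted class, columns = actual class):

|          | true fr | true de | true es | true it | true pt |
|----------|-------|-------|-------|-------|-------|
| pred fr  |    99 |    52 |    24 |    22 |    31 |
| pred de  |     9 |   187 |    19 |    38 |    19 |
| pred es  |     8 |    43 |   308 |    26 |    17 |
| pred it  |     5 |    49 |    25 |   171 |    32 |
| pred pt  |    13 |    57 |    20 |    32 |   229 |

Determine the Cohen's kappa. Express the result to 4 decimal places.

0.5546

Observed agreement pₒ = trace/N = 994/1535 = 0.64756
Expected agreement pₑ = Σ (rowᵢ·colᵢ)/N² = (134·228 + 388·272 + 396·402 + 289·282 + 328·351)/1535² = 0.20877
κ = (pₒ − pₑ)/(1 − pₑ) = (0.64756 − 0.20877)/(1 − 0.20877) = 0.5546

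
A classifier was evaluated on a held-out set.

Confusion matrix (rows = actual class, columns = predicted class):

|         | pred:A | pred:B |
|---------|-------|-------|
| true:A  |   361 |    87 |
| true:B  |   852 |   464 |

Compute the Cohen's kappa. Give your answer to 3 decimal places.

Observed agreement pₒ = trace/N = 825/1764 = 0.4677
Expected agreement pₑ = Σ (rowᵢ·colᵢ)/N² = (448·1213 + 1316·551)/1764² = 0.4077
κ = (pₒ − pₑ)/(1 − pₑ) = (0.4677 − 0.4077)/(1 − 0.4077) = 0.101

0.101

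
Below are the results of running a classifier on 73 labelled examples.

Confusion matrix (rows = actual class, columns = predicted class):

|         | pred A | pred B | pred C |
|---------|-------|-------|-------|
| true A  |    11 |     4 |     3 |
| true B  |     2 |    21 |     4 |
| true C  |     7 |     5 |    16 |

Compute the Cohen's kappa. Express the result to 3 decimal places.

Observed agreement pₒ = trace/N = 48/73 = 0.6575
Expected agreement pₑ = Σ (rowᵢ·colᵢ)/N² = (18·20 + 27·30 + 28·23)/73² = 0.3404
κ = (pₒ − pₑ)/(1 − pₑ) = (0.6575 − 0.3404)/(1 − 0.3404) = 0.481

0.481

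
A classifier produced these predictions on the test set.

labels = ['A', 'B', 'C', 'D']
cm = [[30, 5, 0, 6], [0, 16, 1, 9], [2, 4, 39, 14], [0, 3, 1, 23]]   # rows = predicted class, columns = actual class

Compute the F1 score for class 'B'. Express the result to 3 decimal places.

Treat 'B' as positive and all other classes as negative.
F1 score = 2·TP/(2·TP+FP+FN).
B: TP=16, FP=0+1+9=10, FN=5+4+3=12 → 32/54 = 0.5926

0.593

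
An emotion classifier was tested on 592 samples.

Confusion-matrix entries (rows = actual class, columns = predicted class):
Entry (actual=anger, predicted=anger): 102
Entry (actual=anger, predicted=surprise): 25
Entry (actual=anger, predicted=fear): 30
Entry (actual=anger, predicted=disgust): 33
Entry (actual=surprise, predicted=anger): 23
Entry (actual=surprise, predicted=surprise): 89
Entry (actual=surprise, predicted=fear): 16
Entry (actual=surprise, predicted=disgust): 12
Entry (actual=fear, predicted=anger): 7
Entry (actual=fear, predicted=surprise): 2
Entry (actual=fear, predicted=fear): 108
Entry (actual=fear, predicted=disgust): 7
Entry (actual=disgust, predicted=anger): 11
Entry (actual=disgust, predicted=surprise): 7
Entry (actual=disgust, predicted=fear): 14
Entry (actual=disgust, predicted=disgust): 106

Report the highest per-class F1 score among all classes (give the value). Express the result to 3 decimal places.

0.740

Per-class F1 score (2·TP/(2·TP+FP+FN)):
  anger: TP=102, FP=23+7+11=41, FN=25+30+33=88 → 204/333 = 0.6126
  surprise: TP=89, FP=25+2+7=34, FN=23+16+12=51 → 178/263 = 0.6768
  fear: TP=108, FP=30+16+14=60, FN=7+2+7=16 → 216/292 = 0.7397
  disgust: TP=106, FP=33+12+7=52, FN=11+7+14=32 → 212/296 = 0.7162
Highest is class 'fear' with F1 score = 0.740.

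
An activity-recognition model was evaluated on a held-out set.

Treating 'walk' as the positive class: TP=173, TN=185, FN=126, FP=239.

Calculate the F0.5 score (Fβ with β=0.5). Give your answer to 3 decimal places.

0.444

Fβ = (1+β²)·TP / ((1+β²)·TP + β²·FN + FP), with β²=1/4
= 1.25·173 / (1.25·173 + 0.25·126 + 239) = 0.444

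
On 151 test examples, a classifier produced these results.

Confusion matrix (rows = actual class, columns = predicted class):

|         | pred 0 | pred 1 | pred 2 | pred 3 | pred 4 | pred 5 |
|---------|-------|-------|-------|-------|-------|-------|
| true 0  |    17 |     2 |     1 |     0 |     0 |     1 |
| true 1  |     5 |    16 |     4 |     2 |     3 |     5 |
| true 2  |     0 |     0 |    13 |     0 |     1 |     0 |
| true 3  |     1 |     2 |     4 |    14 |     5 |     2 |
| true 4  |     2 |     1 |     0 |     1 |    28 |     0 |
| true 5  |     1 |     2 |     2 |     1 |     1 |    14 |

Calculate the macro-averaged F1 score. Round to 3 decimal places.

0.670

Per-class F1 score (2·TP/(2·TP+FP+FN)):
  0: TP=17, FP=5+0+1+2+1=9, FN=2+1+0+0+1=4 → 34/47 = 0.7234
  1: TP=16, FP=2+0+2+1+2=7, FN=5+4+2+3+5=19 → 32/58 = 0.5517
  2: TP=13, FP=1+4+4+0+2=11, FN=0+0+0+1+0=1 → 26/38 = 0.6842
  3: TP=14, FP=0+2+0+1+1=4, FN=1+2+4+5+2=14 → 28/46 = 0.6087
  4: TP=28, FP=0+3+1+5+1=10, FN=2+1+0+1+0=4 → 56/70 = 0.8000
  5: TP=14, FP=1+5+0+2+0=8, FN=1+2+2+1+1=7 → 28/43 = 0.6512
Macro-F1 score = mean = (0.7234 + 0.5517 + 0.6842 + 0.6087 + 0.8000 + 0.6512) / 6 = 0.670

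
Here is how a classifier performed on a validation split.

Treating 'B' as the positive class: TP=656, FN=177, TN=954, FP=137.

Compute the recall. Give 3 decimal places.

Recall = TP/(TP+FN) = 656/(656+177) = 656/833 = 0.788

0.788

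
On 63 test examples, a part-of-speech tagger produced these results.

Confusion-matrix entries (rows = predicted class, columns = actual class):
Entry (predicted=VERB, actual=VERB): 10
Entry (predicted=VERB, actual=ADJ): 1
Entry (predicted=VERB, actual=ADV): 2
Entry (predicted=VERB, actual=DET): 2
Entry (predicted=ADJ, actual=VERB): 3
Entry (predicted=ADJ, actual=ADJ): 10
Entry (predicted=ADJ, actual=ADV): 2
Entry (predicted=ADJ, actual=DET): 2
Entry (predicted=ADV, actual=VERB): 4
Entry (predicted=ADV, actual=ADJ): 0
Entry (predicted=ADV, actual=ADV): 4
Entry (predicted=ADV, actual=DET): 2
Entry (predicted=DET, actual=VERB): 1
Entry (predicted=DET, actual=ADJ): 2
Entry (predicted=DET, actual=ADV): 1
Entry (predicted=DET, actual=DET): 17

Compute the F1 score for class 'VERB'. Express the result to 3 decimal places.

0.606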